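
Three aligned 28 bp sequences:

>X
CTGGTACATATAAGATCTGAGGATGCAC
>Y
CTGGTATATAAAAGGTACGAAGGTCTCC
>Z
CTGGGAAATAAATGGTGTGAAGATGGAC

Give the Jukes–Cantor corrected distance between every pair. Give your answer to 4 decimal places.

d(X,Y) = 0.4850, d(X,Z) = 0.3597, d(Y,Z) = 0.4197

X–Y: 10/28 sites differ → p ≈ 0.357143, d = −0.75 ln(1 − 0.476191) = 0.484971 ≈ 0.4850.
X–Z: 8/28 sites differ → p ≈ 0.285714, d = −0.75 ln(1 − 0.380952) = 0.359679 ≈ 0.3597.
Y–Z: 9/28 sites differ → p ≈ 0.321429, d = −0.75 ln(1 − 0.428572) = 0.419713 ≈ 0.4197.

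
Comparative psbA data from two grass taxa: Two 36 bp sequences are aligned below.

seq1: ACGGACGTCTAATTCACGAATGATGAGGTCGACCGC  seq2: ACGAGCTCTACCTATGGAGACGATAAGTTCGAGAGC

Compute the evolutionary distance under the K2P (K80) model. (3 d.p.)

Of 36 sites, 10 differences are transitions and 9 are transversions, so P = 10/36 ≈ 0.277778 and Q = 9/36 = 0.25.
Under the Kimura two-parameter model, d = −½ ln(1 − 2P − Q) − ¼ ln(1 − 2Q).
1 − 2P − Q = 0.194444, giving −½ ln(0.194444) = 0.818806.
1 − 2Q = 0.5, giving −¼ ln(0.5) = 0.173287.
d = 0.818806 + 0.173287 = 0.992093.

0.992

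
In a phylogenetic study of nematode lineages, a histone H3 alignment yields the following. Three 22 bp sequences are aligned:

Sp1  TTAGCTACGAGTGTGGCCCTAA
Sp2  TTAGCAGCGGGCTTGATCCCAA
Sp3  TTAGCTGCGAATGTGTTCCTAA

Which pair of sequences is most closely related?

Sp1–Sp2: 8/22 differ, p = 0.364, d = 0.497.
Sp1–Sp3: 4/22 differ, p = 0.182, d = 0.208.
Sp2–Sp3: 7/22 differ, p = 0.318, d = 0.414.
The smallest distance is between Sp1 and Sp3.

Sp1 and Sp3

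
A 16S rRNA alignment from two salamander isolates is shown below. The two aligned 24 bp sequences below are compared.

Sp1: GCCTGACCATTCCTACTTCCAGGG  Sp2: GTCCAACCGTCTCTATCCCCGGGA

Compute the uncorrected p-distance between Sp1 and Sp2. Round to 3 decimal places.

The sequences differ at 11 of 24 positions.
p = 11/24 = 0.458333… ≈ 0.458 (to 3 d.p.).

0.458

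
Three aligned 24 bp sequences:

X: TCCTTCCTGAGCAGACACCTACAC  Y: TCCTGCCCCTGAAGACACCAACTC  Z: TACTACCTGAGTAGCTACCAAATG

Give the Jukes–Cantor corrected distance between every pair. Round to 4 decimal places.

X–Y: 7/24 sites differ → p ≈ 0.291667, d = −0.75 ln(1 − 0.388889) = 0.369358 ≈ 0.3694.
X–Z: 9/24 sites differ → p = 0.375, d = −0.75 ln(1 − 0.5) = 0.519860 ≈ 0.5199.
Y–Z: 10/24 sites differ → p ≈ 0.416667, d = −0.75 ln(1 − 0.555556) = 0.608198 ≈ 0.6082.

d(X,Y) = 0.3694, d(X,Z) = 0.5199, d(Y,Z) = 0.6082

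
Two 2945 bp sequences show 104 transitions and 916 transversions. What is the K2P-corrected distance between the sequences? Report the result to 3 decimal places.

P = 104/2945 ≈ 0.035314 and Q = 916/2945 ≈ 0.311036.
Under the Kimura two-parameter model, d = −½ ln(1 − 2P − Q) − ¼ ln(1 − 2Q).
1 − 2P − Q = 0.618336, giving −½ ln(0.618336) = 0.240362.
1 − 2Q = 0.377928, giving −¼ ln(0.377928) = 0.243263.
d = 0.240362 + 0.243263 = 0.483625.

0.484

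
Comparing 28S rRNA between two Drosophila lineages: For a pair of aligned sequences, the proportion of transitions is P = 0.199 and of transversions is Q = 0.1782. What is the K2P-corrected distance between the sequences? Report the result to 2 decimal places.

Under the Kimura two-parameter model, d = −½ ln(1 − 2P − Q) − ¼ ln(1 − 2Q).
1 − 2P − Q = 0.4238, giving −½ ln(0.4238) = 0.429247.
1 − 2Q = 0.6436, giving −¼ ln(0.6436) = 0.110169.
d = 0.429247 + 0.110169 = 0.539416.

0.54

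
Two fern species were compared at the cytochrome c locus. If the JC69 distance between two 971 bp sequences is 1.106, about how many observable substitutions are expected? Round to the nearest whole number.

Invert JC69: p = (3/4)(1 − e^(−4d/3)) = 0.75 × (1 − e^(-1.474667)) = 0.75 × (1 − 0.228855) = 0.578359.
Expected differing sites = pL ≈ 0.578359 × 971 = 561.586589 ≈ 562.

562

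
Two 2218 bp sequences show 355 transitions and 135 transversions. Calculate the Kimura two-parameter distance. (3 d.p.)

P = 355/2218 ≈ 0.160054 and Q = 135/2218 ≈ 0.060866.
Under the Kimura two-parameter model, d = −½ ln(1 − 2P − Q) − ¼ ln(1 − 2Q).
1 − 2P − Q = 0.619026, giving −½ ln(0.619026) = 0.239804.
1 − 2Q = 0.878268, giving −¼ ln(0.878268) = 0.032451.
d = 0.239804 + 0.032451 = 0.272255.

0.272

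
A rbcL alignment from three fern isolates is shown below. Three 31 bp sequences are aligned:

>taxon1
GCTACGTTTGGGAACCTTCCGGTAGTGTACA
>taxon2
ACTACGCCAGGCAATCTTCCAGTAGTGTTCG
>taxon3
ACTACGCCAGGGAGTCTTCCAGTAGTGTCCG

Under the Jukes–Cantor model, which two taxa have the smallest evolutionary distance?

taxon1–taxon2: 9/31 differ, p = 0.290, d = 0.367.
taxon1–taxon3: 9/31 differ, p = 0.290, d = 0.367.
taxon2–taxon3: 3/31 differ, p = 0.097, d = 0.104.
The smallest distance is between taxon2 and taxon3.

taxon2 and taxon3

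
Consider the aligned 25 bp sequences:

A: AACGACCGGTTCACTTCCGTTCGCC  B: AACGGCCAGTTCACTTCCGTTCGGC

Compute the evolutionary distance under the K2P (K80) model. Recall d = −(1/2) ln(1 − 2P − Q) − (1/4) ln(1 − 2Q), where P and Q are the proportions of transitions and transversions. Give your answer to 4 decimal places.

0.1324

Of 25 sites, 2 differences are transitions and 1 are transversions, so P = 2/25 = 0.08 and Q = 1/25 = 0.04.
Under the Kimura two-parameter model, d = −½ ln(1 − 2P − Q) − ¼ ln(1 − 2Q).
1 − 2P − Q = 0.8, giving −½ ln(0.8) = 0.111572.
1 − 2Q = 0.92, giving −¼ ln(0.92) = 0.020845.
d = 0.111572 + 0.020845 = 0.132417.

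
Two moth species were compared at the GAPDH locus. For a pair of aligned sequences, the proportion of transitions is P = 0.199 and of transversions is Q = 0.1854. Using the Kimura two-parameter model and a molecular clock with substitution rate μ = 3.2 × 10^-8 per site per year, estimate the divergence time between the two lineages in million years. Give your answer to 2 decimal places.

8.65

Under the Kimura two-parameter model, d = −½ ln(1 − 2P − Q) − ¼ ln(1 − 2Q).
1 − 2P − Q = 0.4166, giving −½ ln(0.4166) = 0.437814.
1 − 2Q = 0.6292, giving −¼ ln(0.6292) = 0.115827.
d = 0.437814 + 0.115827 = 0.553641.
Under a molecular clock d = 2μt, so t = d/(2μ) = 0.553641 / (2 × 3.2 × 10^-8) = 8.65 million years.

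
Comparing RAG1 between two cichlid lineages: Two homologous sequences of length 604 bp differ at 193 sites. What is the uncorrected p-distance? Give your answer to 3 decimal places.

0.320

p = 193/604 = 0.319536… ≈ 0.320 (to 3 d.p.).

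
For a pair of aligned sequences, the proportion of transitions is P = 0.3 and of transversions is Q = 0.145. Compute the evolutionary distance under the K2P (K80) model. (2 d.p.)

0.77

Under the Kimura two-parameter model, d = −½ ln(1 − 2P − Q) − ¼ ln(1 − 2Q).
1 − 2P − Q = 0.255, giving −½ ln(0.255) = 0.683246.
1 − 2Q = 0.71, giving −¼ ln(0.71) = 0.085623.
d = 0.683246 + 0.085623 = 0.768869.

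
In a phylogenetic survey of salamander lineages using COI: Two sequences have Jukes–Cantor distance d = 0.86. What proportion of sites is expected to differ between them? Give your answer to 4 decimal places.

p = (3/4)(1 − e^(−4d/3)) = 0.75 × (1 − e^(-1.146667)) = 0.75 × (1 − 0.317694) = 0.511730.

0.5117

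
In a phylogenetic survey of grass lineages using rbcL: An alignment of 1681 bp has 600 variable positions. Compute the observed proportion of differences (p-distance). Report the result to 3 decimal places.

p = 600/1681 = 0.356930… ≈ 0.357 (to 3 d.p.).

0.357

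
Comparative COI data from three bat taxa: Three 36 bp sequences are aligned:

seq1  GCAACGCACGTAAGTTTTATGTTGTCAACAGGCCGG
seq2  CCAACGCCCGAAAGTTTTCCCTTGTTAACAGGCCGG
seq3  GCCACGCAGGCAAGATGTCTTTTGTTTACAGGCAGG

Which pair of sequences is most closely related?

seq1–seq2: 7/36 differ, p = 0.194, d = 0.225.
seq1–seq3: 10/36 differ, p = 0.278, d = 0.347.
seq2–seq3: 11/36 differ, p = 0.306, d = 0.392.
The smallest distance is between seq1 and seq2.

seq1 and seq2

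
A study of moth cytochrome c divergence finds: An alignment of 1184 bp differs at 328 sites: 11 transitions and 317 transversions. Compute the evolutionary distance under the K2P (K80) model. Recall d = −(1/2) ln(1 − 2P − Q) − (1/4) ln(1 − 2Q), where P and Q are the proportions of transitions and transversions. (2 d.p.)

0.36

P = 11/1184 ≈ 0.009291 and Q = 317/1184 ≈ 0.267736.
Under the Kimura two-parameter model, d = −½ ln(1 − 2P − Q) − ¼ ln(1 − 2Q).
1 − 2P − Q = 0.713682, giving −½ ln(0.713682) = 0.168659.
1 − 2Q = 0.464528, giving −¼ ln(0.464528) = 0.191683.
d = 0.168659 + 0.191683 = 0.360342.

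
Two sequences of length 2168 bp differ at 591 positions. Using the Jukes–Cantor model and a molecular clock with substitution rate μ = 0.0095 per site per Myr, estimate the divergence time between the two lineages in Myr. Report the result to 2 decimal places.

17.83

p = 591/2168 ≈ 0.272601.
d = −(3/4) ln(1 − 4p/3) = −0.75 ln(1 − 0.363468) = −0.75 ln(0.636532)
  = −0.75 × (-0.451721) = 0.338791 substitutions/site.
Under a molecular clock d = 2μt, so t = d/(2μ) = 0.338791 / (2 × 0.0095) = 17.83 Myr.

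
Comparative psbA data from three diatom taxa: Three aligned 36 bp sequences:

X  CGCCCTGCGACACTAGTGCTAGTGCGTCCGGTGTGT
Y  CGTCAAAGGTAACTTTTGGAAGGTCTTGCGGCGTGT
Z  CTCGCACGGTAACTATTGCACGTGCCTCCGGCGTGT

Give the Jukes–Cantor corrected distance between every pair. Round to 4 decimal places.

d(X,Y) = 0.6735, d(X,Z) = 0.4408, d(Y,Z) = 0.4408

X–Y: 16/36 sites differ → p ≈ 0.444444, d = −0.75 ln(1 − 0.592592) = 0.673455 ≈ 0.6735.
X–Z: 12/36 sites differ → p ≈ 0.333333, d = −0.75 ln(1 − 0.444444) = 0.440839 ≈ 0.4408.
Y–Z: 12/36 sites differ → p ≈ 0.333333, d = −0.75 ln(1 − 0.444444) = 0.440839 ≈ 0.4408.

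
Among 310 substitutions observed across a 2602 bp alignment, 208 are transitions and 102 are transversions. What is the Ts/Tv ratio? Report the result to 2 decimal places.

2.04

R = 208/102 = 2.039215… ≈ 2.04 (to 2 d.p.).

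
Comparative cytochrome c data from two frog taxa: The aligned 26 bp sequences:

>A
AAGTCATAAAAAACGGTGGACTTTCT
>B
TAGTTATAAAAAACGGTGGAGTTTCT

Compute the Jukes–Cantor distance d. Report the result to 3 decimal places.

0.125

The sequences differ at 3 of 26 sites (1, 5, 21), so p = 3/26 ≈ 0.115385.
d = −(3/4) ln(1 − 4p/3) = −0.75 ln(1 − 0.153847) = −0.75 ln(0.846153)
  = −0.75 × (-0.167055) = 0.125291 substitutions/site.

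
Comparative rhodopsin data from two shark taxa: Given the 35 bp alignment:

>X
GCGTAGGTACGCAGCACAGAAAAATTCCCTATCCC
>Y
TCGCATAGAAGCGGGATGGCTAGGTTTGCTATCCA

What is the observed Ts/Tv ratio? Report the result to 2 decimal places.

0.89

Transitions are A↔G and C↔T; transversions are all other mismatches.
Transitions: 8. Transversions: 9.
R = 8/9 = 0.888888… ≈ 0.89 (to 2 d.p.).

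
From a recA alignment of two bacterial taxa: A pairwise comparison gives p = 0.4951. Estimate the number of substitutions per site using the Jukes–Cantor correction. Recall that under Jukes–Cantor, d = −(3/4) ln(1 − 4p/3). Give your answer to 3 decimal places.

d = −(3/4) ln(1 − 4p/3) = −0.75 ln(1 − 0.660133) = −0.75 ln(0.339867)
  = −0.75 × (-1.079201) = 0.809401 substitutions/site.

0.809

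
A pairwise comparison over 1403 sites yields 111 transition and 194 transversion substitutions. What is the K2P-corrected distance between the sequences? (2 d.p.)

0.26

P = 111/1403 ≈ 0.079116 and Q = 194/1403 ≈ 0.138275.
Under the Kimura two-parameter model, d = −½ ln(1 − 2P − Q) − ¼ ln(1 − 2Q).
1 − 2P − Q = 0.703493, giving −½ ln(0.703493) = 0.175849.
1 − 2Q = 0.72345, giving −¼ ln(0.72345) = 0.080931.
d = 0.175849 + 0.080931 = 0.256780.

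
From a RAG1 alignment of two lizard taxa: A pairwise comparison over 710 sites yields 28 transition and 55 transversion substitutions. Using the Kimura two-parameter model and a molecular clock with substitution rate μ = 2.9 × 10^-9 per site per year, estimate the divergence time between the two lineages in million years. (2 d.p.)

P = 28/710 ≈ 0.039437 and Q = 55/710 ≈ 0.077465.
Under the Kimura two-parameter model, d = −½ ln(1 − 2P − Q) − ¼ ln(1 − 2Q).
1 − 2P − Q = 0.843661, giving −½ ln(0.843661) = 0.085002.
1 − 2Q = 0.84507, giving −¼ ln(0.84507) = 0.042084.
d = 0.085002 + 0.042084 = 0.127086.
Under a molecular clock d = 2μt, so t = d/(2μ) = 0.127086 / (2 × 2.9 × 10^-9) = 21.91 million years.

21.91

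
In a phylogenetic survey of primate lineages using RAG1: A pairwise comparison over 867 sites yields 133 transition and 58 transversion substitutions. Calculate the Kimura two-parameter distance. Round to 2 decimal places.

0.27

P = 133/867 ≈ 0.153403 and Q = 58/867 ≈ 0.066897.
Under the Kimura two-parameter model, d = −½ ln(1 − 2P − Q) − ¼ ln(1 − 2Q).
1 − 2P − Q = 0.626297, giving −½ ln(0.626297) = 0.233965.
1 − 2Q = 0.866206, giving −¼ ln(0.866206) = 0.035908.
d = 0.233965 + 0.035908 = 0.269873.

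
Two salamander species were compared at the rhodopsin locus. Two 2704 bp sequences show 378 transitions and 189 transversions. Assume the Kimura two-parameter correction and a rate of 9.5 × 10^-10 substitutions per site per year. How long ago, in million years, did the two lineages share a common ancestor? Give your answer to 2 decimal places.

132.97

P = 378/2704 ≈ 0.139793 and Q = 189/2704 ≈ 0.069896.
Under the Kimura two-parameter model, d = −½ ln(1 − 2P − Q) − ¼ ln(1 − 2Q).
1 − 2P − Q = 0.650518, giving −½ ln(0.650518) = 0.214993.
1 − 2Q = 0.860208, giving −¼ ln(0.860208) = 0.037645.
d = 0.214993 + 0.037645 = 0.252638.
Under a molecular clock d = 2μt, so t = d/(2μ) = 0.252638 / (2 × 9.5 × 10^-10) = 132.97 million years.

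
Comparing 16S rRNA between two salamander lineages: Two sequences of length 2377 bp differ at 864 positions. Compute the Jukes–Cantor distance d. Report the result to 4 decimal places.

0.4972

p = 864/2377 ≈ 0.363483.
d = −(3/4) ln(1 − 4p/3) = −0.75 ln(1 − 0.484644) = −0.75 ln(0.515356)
  = −0.75 × (-0.662897) = 0.497173 substitutions/site.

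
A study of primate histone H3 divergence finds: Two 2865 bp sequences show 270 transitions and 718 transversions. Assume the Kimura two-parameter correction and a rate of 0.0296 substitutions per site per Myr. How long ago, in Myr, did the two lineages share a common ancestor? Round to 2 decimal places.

7.82

P = 270/2865 ≈ 0.094241 and Q = 718/2865 ≈ 0.250611.
Under the Kimura two-parameter model, d = −½ ln(1 − 2P − Q) − ¼ ln(1 − 2Q).
1 − 2P − Q = 0.560907, giving −½ ln(0.560907) = 0.289100.
1 − 2Q = 0.498778, giving −¼ ln(0.498778) = 0.173899.
d = 0.289100 + 0.173899 = 0.462999.
Under a molecular clock d = 2μt, so t = d/(2μ) = 0.462999 / (2 × 0.0296) = 7.82 Myr.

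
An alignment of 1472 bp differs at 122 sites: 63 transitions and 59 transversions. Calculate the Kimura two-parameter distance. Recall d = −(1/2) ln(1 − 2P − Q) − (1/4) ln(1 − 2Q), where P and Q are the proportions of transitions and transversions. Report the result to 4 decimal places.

0.0880

P = 63/1472 ≈ 0.042799 and Q = 59/1472 ≈ 0.040082.
Under the Kimura two-parameter model, d = −½ ln(1 − 2P − Q) − ¼ ln(1 − 2Q).
1 − 2P − Q = 0.87432, giving −½ ln(0.87432) = 0.067154.
1 − 2Q = 0.919836, giving −¼ ln(0.919836) = 0.020890.
d = 0.067154 + 0.020890 = 0.088044.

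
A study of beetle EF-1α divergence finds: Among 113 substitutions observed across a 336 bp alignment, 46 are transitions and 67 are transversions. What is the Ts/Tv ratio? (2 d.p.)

R = 46/67 = 0.686567… ≈ 0.69 (to 2 d.p.).

0.69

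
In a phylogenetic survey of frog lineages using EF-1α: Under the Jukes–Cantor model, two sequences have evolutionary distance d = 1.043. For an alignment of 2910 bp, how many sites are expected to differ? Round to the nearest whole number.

1639

Invert JC69: p = (3/4)(1 − e^(−4d/3)) = 0.75 × (1 − e^(-1.390667)) = 0.75 × (1 − 0.248909) = 0.563318.
Expected differing sites = pL ≈ 0.563318 × 2910 = 1639.25538 ≈ 1639.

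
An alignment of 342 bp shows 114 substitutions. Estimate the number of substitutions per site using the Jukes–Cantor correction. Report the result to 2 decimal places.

p = 114/342 ≈ 0.333333.
d = −(3/4) ln(1 − 4p/3) = −0.75 ln(1 − 0.444444) = −0.75 ln(0.555556)
  = −0.75 × (-0.587786) = 0.440840 substitutions/site.

0.44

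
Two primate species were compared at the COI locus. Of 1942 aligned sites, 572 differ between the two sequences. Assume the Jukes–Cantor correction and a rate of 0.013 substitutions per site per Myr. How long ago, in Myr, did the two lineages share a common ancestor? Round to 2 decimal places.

14.39

p = 572/1942 ≈ 0.294542.
d = −(3/4) ln(1 − 4p/3) = −0.75 ln(1 − 0.392723) = −0.75 ln(0.607277)
  = −0.75 × (-0.498770) = 0.374078 substitutions/site.
Under a molecular clock d = 2μt, so t = d/(2μ) = 0.374078 / (2 × 0.013) = 14.39 Myr.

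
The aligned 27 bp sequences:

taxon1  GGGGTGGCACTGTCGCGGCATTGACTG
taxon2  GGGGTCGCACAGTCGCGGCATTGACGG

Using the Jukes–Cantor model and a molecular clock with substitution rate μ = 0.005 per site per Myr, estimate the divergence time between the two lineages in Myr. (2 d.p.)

The sequences differ at 3 of 27 sites (6, 11, 26), so p = 3/27 ≈ 0.111111.
d = −(3/4) ln(1 − 4p/3) = −0.75 ln(1 − 0.148148) = −0.75 ln(0.851852)
  = −0.75 × (-0.160342) = 0.120257 substitutions/site.
Under a molecular clock d = 2μt, so t = d/(2μ) = 0.120257 / (2 × 0.005) = 12.03 Myr.

12.03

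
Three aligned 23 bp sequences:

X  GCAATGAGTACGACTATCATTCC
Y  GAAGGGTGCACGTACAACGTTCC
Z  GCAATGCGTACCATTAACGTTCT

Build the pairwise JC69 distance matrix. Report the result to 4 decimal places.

X–Y: 10/23 sites differ → p ≈ 0.434783, d = −0.75 ln(1 − 0.579711) = 0.650110 ≈ 0.6501.
X–Z: 6/23 sites differ → p ≈ 0.26087, d = −0.75 ln(1 − 0.347827) = 0.320584 ≈ 0.3206.
Y–Z: 10/23 sites differ → p ≈ 0.434783, d = −0.75 ln(1 − 0.579711) = 0.650110 ≈ 0.6501.

d(X,Y) = 0.6501, d(X,Z) = 0.3206, d(Y,Z) = 0.6501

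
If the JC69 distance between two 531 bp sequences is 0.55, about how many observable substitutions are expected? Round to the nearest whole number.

Invert JC69: p = (3/4)(1 − e^(−4d/3)) = 0.75 × (1 − e^(-0.733333)) = 0.75 × (1 − 0.480305) = 0.389771.
Expected differing sites = pL ≈ 0.389771 × 531 = 206.968401 ≈ 207.

207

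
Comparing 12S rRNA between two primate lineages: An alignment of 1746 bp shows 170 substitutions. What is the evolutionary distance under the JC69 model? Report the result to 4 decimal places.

p = 170/1746 ≈ 0.097365.
d = −(3/4) ln(1 − 4p/3) = −0.75 ln(1 − 0.12982) = −0.75 ln(0.87018)
  = −0.75 × (-0.139055) = 0.104291 substitutions/site.

0.1043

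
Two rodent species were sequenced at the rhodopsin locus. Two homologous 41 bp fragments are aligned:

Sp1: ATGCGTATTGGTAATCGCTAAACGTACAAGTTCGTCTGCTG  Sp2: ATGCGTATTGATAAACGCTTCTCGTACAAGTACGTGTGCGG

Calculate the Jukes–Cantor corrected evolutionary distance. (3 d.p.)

The sequences differ at 8 of 41 sites (11, 15, 20, 21, 22, 32, 36, 40), so p = 8/41 ≈ 0.195122.
d = −(3/4) ln(1 − 4p/3) = −0.75 ln(1 − 0.260163) = −0.75 ln(0.739837)
  = −0.75 × (-0.301325) = 0.225994 substitutions/site.

0.226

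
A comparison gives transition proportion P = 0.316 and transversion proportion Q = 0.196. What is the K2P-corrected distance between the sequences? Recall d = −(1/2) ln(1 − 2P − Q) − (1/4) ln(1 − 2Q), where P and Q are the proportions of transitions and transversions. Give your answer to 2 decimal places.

1.00

Under the Kimura two-parameter model, d = −½ ln(1 − 2P − Q) − ¼ ln(1 − 2Q).
1 − 2P − Q = 0.172, giving −½ ln(0.172) = 0.880130.
1 − 2Q = 0.608, giving −¼ ln(0.608) = 0.124395.
d = 0.880130 + 0.124395 = 1.004525.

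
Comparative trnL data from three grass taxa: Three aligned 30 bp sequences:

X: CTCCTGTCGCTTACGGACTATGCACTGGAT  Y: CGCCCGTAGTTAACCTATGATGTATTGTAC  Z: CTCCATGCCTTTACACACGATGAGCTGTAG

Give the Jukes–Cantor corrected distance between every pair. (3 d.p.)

X–Y: 13/30 sites differ → p ≈ 0.433333, d = −0.75 ln(1 − 0.577777) = 0.646666 ≈ 0.647.
X–Z: 12/30 sites differ → p = 0.4, d = −0.75 ln(1 − 0.533333) = 0.571605 ≈ 0.572.
Y–Z: 14/30 sites differ → p ≈ 0.466667, d = −0.75 ln(1 − 0.622223) = 0.730088 ≈ 0.730.

d(X,Y) = 0.647, d(X,Z) = 0.572, d(Y,Z) = 0.730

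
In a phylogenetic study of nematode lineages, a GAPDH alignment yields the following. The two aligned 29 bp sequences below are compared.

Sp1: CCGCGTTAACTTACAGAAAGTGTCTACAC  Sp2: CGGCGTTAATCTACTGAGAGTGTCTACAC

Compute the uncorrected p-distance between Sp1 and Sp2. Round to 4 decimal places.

The sequences differ at 5 of 29 positions (sites 2, 10, 11, 15, 18).
p = 5/29 = 0.172413… ≈ 0.1724 (to 4 d.p.).

0.1724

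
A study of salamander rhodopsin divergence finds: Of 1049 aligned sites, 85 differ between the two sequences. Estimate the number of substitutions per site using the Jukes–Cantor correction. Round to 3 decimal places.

p = 85/1049 ≈ 0.08103.
d = −(3/4) ln(1 − 4p/3) = −0.75 ln(1 − 0.10804) = −0.75 ln(0.89196)
  = −0.75 × (-0.114334) = 0.085751 substitutions/site.

0.086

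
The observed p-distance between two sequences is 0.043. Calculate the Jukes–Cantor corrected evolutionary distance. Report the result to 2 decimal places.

0.04

d = −(3/4) ln(1 − 4p/3) = −0.75 ln(1 − 0.057333) = −0.75 ln(0.942667)
  = −0.75 × (-0.059042) = 0.044282 substitutions/site.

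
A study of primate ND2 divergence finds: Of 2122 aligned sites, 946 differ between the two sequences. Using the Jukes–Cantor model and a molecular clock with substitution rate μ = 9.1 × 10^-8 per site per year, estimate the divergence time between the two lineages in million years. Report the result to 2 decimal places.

p = 946/2122 ≈ 0.445806.
d = −(3/4) ln(1 − 4p/3) = −0.75 ln(1 − 0.594408) = −0.75 ln(0.405592)
  = −0.75 × (-0.902408) = 0.676806 substitutions/site.
Under a molecular clock d = 2μt, so t = d/(2μ) = 0.676806 / (2 × 9.1 × 10^-8) = 3.72 million years.

3.72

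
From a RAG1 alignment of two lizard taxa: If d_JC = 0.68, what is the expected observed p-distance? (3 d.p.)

p = (3/4)(1 − e^(−4d/3)) = 0.75 × (1 − e^(-0.906667)) = 0.75 × (1 − 0.403868) = 0.447099.

0.447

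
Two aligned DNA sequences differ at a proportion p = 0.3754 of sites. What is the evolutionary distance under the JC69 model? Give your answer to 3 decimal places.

0.521

d = −(3/4) ln(1 − 4p/3) = −0.75 ln(1 − 0.500533) = −0.75 ln(0.499467)
  = −0.75 × (-0.694214) = 0.520661 substitutions/site.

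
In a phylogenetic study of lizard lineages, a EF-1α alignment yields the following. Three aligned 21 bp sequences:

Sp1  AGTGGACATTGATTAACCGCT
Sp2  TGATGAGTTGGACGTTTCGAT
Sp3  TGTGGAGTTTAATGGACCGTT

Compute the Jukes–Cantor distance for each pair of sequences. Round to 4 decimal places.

Sp1–Sp2: 12/21 sites differ → p ≈ 0.571429, d = −0.75 ln(1 − 0.761905) = 1.076314 ≈ 1.0763.
Sp1–Sp3: 7/21 sites differ → p ≈ 0.333333, d = −0.75 ln(1 − 0.444444) = 0.440839 ≈ 0.4408.
Sp2–Sp3: 9/21 sites differ → p ≈ 0.428571, d = −0.75 ln(1 − 0.571428) = 0.635472 ≈ 0.6355.

d(Sp1,Sp2) = 1.0763, d(Sp1,Sp3) = 0.4408, d(Sp2,Sp3) = 0.6355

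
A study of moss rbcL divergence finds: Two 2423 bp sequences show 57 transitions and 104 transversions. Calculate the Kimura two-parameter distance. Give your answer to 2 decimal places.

P = 57/2423 ≈ 0.023525 and Q = 104/2423 ≈ 0.042922.
Under the Kimura two-parameter model, d = −½ ln(1 − 2P − Q) − ¼ ln(1 − 2Q).
1 − 2P − Q = 0.910028, giving −½ ln(0.910028) = 0.047140.
1 − 2Q = 0.914156, giving −¼ ln(0.914156) = 0.022439.
d = 0.047140 + 0.022439 = 0.069579.

0.07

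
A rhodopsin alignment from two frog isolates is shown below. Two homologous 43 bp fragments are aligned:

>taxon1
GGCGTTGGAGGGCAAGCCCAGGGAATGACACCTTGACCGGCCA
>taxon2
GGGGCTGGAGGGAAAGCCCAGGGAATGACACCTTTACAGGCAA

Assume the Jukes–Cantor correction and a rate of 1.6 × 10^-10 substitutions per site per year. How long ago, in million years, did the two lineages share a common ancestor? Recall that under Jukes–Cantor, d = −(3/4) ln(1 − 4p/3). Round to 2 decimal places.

The sequences differ at 6 of 43 sites (3, 5, 13, 35, 38, 42), so p = 6/43 ≈ 0.139535.
d = −(3/4) ln(1 − 4p/3) = −0.75 ln(1 − 0.186047) = −0.75 ln(0.813953)
  = −0.75 × (-0.205853) = 0.154390 substitutions/site.
Under a molecular clock d = 2μt, so t = d/(2μ) = 0.154390 / (2 × 1.6 × 10^-10) = 482.47 million years.

482.47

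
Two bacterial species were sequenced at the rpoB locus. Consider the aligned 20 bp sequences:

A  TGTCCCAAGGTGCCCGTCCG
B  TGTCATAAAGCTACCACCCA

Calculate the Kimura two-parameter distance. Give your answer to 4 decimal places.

Of 20 sites, 6 differences are transitions and 3 are transversions, so P = 6/20 = 0.3 and Q = 3/20 = 0.15.
Under the Kimura two-parameter model, d = −½ ln(1 − 2P − Q) − ¼ ln(1 − 2Q).
1 − 2P − Q = 0.25, giving −½ ln(0.25) = 0.693147.
1 − 2Q = 0.7, giving −¼ ln(0.7) = 0.089169.
d = 0.693147 + 0.089169 = 0.782316.

0.7823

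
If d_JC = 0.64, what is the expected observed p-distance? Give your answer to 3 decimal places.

0.431

p = (3/4)(1 − e^(−4d/3)) = 0.75 × (1 − e^(-0.853333)) = 0.75 × (1 − 0.425993) = 0.430505.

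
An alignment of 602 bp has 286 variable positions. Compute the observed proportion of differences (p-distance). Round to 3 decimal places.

p = 286/602 = 0.475083… ≈ 0.475 (to 3 d.p.).

0.475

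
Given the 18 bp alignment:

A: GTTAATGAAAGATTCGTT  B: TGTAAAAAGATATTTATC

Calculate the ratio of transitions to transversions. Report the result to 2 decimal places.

1.25

Transitions are A↔G and C↔T; transversions are all other mismatches.
Transitions: 5. Transversions: 4.
R = 5/4 = 1.25.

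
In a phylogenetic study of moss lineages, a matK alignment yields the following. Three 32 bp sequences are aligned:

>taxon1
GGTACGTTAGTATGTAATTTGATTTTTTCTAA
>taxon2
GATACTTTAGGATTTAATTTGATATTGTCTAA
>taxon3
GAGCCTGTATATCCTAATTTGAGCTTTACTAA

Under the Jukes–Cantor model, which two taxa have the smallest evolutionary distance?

taxon1–taxon2: 6/32 differ, p = 0.188, d = 0.216.
taxon1–taxon3: 13/32 differ, p = 0.406, d = 0.585.
taxon2–taxon3: 12/32 differ, p = 0.375, d = 0.520.
The smallest distance is between taxon1 and taxon2.

taxon1 and taxon2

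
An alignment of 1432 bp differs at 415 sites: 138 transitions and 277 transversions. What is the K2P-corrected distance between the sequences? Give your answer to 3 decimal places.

P = 138/1432 ≈ 0.096369 and Q = 277/1432 ≈ 0.193436.
Under the Kimura two-parameter model, d = −½ ln(1 − 2P − Q) − ¼ ln(1 − 2Q).
1 − 2P − Q = 0.613826, giving −½ ln(0.613826) = 0.244022.
1 − 2Q = 0.613128, giving −¼ ln(0.613128) = 0.122295.
d = 0.244022 + 0.122295 = 0.366317.

0.366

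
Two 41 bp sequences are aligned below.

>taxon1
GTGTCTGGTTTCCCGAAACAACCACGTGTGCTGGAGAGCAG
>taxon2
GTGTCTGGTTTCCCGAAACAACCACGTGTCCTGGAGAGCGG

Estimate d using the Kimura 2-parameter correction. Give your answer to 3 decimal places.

Of 41 sites, 1 differences are transitions and 1 are transversions, so P = 1/41 ≈ 0.02439 and Q = 1/41 ≈ 0.02439.
Under the Kimura two-parameter model, d = −½ ln(1 − 2P − Q) − ¼ ln(1 − 2Q).
1 − 2P − Q = 0.92683, giving −½ ln(0.92683) = 0.037993.
1 − 2Q = 0.95122, giving −¼ ln(0.95122) = 0.012502.
d = 0.037993 + 0.012502 = 0.050495.

0.050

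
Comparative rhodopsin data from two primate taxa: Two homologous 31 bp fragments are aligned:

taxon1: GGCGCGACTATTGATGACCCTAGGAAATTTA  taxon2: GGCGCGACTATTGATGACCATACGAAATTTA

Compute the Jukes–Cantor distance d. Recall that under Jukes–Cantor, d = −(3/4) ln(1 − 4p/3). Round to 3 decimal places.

0.067

The sequences differ at 2 of 31 sites (20, 23), so p = 2/31 ≈ 0.064516.
d = −(3/4) ln(1 − 4p/3) = −0.75 ln(1 − 0.086021) = −0.75 ln(0.913979)
  = −0.75 × (-0.089948) = 0.067461 substitutions/site.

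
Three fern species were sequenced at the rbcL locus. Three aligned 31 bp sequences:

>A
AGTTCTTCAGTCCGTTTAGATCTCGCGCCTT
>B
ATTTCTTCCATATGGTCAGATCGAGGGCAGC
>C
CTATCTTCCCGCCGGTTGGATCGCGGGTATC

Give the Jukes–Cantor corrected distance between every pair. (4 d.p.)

A–B: 13/31 sites differ → p ≈ 0.419355, d = −0.75 ln(1 − 0.55914) = 0.614271 ≈ 0.6143.
A–C: 13/31 sites differ → p ≈ 0.419355, d = −0.75 ln(1 − 0.55914) = 0.614271 ≈ 0.6143.
B–C: 11/31 sites differ → p ≈ 0.354839, d = −0.75 ln(1 − 0.473119) = 0.480585 ≈ 0.4806.

d(A,B) = 0.6143, d(A,C) = 0.6143, d(B,C) = 0.4806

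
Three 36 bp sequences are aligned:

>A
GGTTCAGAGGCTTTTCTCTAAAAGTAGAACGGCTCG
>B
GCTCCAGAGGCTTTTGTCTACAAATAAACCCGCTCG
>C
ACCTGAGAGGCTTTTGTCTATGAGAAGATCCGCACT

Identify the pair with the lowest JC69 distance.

A–B: 8/36 differ, p = 0.222, d = 0.264.
A–C: 12/36 differ, p = 0.333, d = 0.441.
B–C: 12/36 differ, p = 0.333, d = 0.441.
The smallest distance is between A and B.

A and B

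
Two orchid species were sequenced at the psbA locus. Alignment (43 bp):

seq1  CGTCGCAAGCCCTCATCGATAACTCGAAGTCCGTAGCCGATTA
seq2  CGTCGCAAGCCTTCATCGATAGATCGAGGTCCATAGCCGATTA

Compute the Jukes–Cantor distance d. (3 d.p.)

The sequences differ at 5 of 43 sites (12, 22, 23, 28, 33), so p = 5/43 ≈ 0.116279.
d = −(3/4) ln(1 − 4p/3) = −0.75 ln(1 − 0.155039) = −0.75 ln(0.844961)
  = −0.75 × (-0.168465) = 0.126349 substitutions/site.

0.126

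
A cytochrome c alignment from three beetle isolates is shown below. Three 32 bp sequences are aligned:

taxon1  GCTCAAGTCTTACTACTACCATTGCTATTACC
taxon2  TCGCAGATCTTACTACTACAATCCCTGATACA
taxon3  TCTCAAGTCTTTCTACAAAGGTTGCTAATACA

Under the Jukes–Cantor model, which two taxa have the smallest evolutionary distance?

taxon1 and taxon3

taxon1–taxon2: 10/32 differ, p = 0.313, d = 0.404.
taxon1–taxon3: 8/32 differ, p = 0.250, d = 0.304.
taxon2–taxon3: 11/32 differ, p = 0.344, d = 0.460.
The smallest distance is between taxon1 and taxon3.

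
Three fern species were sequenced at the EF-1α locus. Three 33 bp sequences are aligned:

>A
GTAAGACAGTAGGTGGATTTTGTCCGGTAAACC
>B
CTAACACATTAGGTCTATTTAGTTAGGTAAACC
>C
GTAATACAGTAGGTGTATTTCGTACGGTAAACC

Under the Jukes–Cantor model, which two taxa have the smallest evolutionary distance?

A–B: 8/33 differ, p = 0.242, d = 0.293.
A–C: 4/33 differ, p = 0.121, d = 0.132.
B–C: 7/33 differ, p = 0.212, d = 0.249.
The smallest distance is between A and C.

A and C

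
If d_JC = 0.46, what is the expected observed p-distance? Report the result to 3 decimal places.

0.344

p = (3/4)(1 − e^(−4d/3)) = 0.75 × (1 − e^(-0.613333)) = 0.75 × (1 − 0.541543) = 0.343843.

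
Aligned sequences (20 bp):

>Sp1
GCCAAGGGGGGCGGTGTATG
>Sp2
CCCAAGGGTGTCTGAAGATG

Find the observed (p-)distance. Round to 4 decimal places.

0.3500

The sequences differ at 7 of 20 positions (sites 1, 9, 11, 13, 15, 16, 17).
p = 7/20 = 0.3500.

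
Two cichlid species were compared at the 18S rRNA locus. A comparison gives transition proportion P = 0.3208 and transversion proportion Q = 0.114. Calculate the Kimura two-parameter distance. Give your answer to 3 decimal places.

Under the Kimura two-parameter model, d = −½ ln(1 − 2P − Q) − ¼ ln(1 − 2Q).
1 − 2P − Q = 0.2444, giving −½ ln(0.2444) = 0.704475.
1 − 2Q = 0.772, giving −¼ ln(0.772) = 0.064693.
d = 0.704475 + 0.064693 = 0.769168.

0.769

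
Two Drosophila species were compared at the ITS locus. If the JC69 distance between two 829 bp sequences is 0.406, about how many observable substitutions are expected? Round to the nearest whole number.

260

Invert JC69: p = (3/4)(1 − e^(−4d/3)) = 0.75 × (1 − e^(-0.541333)) = 0.75 × (1 − 0.581972) = 0.313521.
Expected differing sites = pL ≈ 0.313521 × 829 = 259.908909 ≈ 260.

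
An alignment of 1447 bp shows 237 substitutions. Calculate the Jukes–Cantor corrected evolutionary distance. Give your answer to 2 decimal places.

p = 237/1447 ≈ 0.163787.
d = −(3/4) ln(1 − 4p/3) = −0.75 ln(1 − 0.218383) = −0.75 ln(0.781617)
  = −0.75 × (-0.246390) = 0.184793 substitutions/site.

0.18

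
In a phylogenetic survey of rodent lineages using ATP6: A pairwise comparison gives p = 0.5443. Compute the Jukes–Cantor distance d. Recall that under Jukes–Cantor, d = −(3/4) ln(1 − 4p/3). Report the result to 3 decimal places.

0.970

d = −(3/4) ln(1 − 4p/3) = −0.75 ln(1 − 0.725733) = −0.75 ln(0.274267)
  = −0.75 × (-1.293653) = 0.970240 substitutions/site.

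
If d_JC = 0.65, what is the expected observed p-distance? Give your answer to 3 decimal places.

p = (3/4)(1 − e^(−4d/3)) = 0.75 × (1 − e^(-0.866667)) = 0.75 × (1 − 0.420350) = 0.434738.

0.435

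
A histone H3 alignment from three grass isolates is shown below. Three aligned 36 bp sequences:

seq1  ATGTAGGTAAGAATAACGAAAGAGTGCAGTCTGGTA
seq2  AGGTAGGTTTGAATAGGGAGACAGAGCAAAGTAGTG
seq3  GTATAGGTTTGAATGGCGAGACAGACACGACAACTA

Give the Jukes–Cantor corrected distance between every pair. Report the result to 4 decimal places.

d(seq1,seq2) = 0.4926, d(seq1,seq3) = 0.6735, d(seq2,seq3) = 0.4926

seq1–seq2: 13/36 sites differ → p ≈ 0.361111, d = −0.75 ln(1 − 0.481481) = 0.492584 ≈ 0.4926.
seq1–seq3: 16/36 sites differ → p ≈ 0.444444, d = −0.75 ln(1 − 0.592592) = 0.673455 ≈ 0.6735.
seq2–seq3: 13/36 sites differ → p ≈ 0.361111, d = −0.75 ln(1 − 0.481481) = 0.492584 ≈ 0.4926.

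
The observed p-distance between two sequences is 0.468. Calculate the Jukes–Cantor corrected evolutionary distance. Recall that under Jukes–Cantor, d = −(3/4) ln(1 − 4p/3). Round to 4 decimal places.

d = −(3/4) ln(1 − 4p/3) = −0.75 ln(1 − 0.624) = −0.75 ln(0.376)
  = −0.75 × (-0.978166) = 0.733625 substitutions/site.

0.7336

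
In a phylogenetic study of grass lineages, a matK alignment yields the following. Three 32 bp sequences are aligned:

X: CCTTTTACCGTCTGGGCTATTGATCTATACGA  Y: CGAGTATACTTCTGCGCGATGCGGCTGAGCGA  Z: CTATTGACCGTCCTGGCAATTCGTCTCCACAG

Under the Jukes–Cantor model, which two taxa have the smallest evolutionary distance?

X–Y: 16/32 differ, p = 0.500, d = 0.824.
X–Z: 12/32 differ, p = 0.375, d = 0.520.
Y–Z: 17/32 differ, p = 0.531, d = 0.924.
The smallest distance is between X and Z.

X and Z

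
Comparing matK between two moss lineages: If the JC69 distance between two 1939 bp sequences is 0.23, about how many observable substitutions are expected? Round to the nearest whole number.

384

Invert JC69: p = (3/4)(1 − e^(−4d/3)) = 0.75 × (1 − e^(-0.306667)) = 0.75 × (1 − 0.735896) = 0.198078.
Expected differing sites = pL ≈ 0.198078 × 1939 = 384.073242 ≈ 384.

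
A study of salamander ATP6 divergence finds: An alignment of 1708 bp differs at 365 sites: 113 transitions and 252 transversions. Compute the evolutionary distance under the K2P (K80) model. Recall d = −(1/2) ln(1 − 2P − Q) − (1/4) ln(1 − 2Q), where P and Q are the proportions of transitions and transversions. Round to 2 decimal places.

0.25

P = 113/1708 ≈ 0.066159 and Q = 252/1708 ≈ 0.147541.
Under the Kimura two-parameter model, d = −½ ln(1 − 2P − Q) − ¼ ln(1 − 2Q).
1 − 2P − Q = 0.720141, giving −½ ln(0.720141) = 0.164154.
1 − 2Q = 0.704918, giving −¼ ln(0.704918) = 0.087418.
d = 0.164154 + 0.087418 = 0.251572.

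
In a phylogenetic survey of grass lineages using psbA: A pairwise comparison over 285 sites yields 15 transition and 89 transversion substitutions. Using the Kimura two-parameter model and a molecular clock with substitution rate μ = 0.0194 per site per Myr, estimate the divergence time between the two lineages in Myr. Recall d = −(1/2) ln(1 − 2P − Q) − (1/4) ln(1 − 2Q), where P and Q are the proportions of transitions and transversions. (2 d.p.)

13.28

P = 15/285 ≈ 0.052632 and Q = 89/285 ≈ 0.312281.
Under the Kimura two-parameter model, d = −½ ln(1 − 2P − Q) − ¼ ln(1 − 2Q).
1 − 2P − Q = 0.582455, giving −½ ln(0.582455) = 0.270252.
1 − 2Q = 0.375438, giving −¼ ln(0.375438) = 0.244915.
d = 0.270252 + 0.244915 = 0.515167.
Under a molecular clock d = 2μt, so t = d/(2μ) = 0.515167 / (2 × 0.0194) = 13.28 Myr.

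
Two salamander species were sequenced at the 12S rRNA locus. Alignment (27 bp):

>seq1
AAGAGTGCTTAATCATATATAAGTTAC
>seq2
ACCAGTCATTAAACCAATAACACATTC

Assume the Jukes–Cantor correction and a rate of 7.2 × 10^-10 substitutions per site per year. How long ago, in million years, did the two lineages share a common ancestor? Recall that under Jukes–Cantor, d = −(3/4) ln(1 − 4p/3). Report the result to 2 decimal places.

467.68

The sequences differ at 12 of 27 sites, so p = 12/27 ≈ 0.444444.
d = −(3/4) ln(1 − 4p/3) = −0.75 ln(1 − 0.592592) = −0.75 ln(0.407408)
  = −0.75 × (-0.897940) = 0.673455 substitutions/site.
Under a molecular clock d = 2μt, so t = d/(2μ) = 0.673455 / (2 × 7.2 × 10^-10) = 467.68 million years.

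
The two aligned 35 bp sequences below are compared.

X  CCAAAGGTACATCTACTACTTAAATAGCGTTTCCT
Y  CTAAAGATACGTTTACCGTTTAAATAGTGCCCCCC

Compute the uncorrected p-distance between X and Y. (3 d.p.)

The sequences differ at 12 of 35 positions.
p = 12/35 = 0.342857… ≈ 0.343 (to 3 d.p.).

0.343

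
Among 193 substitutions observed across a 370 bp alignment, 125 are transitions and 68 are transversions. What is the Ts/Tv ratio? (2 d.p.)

1.84

R = 125/68 = 1.838235… ≈ 1.84 (to 2 d.p.).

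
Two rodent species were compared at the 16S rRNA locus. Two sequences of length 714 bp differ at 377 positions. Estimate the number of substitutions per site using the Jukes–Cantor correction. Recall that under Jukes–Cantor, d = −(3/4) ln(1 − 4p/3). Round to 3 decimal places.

0.913

p = 377/714 ≈ 0.528011.
d = −(3/4) ln(1 − 4p/3) = −0.75 ln(1 − 0.704015) = −0.75 ln(0.295985)
  = −0.75 × (-1.217447) = 0.913085 substitutions/site.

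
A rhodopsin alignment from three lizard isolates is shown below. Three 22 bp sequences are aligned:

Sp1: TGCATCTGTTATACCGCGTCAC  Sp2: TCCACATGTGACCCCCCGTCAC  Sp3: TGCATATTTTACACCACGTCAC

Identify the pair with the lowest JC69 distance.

Sp1 and Sp3

Sp1–Sp2: 7/22 differ, p = 0.318, d = 0.414.
Sp1–Sp3: 4/22 differ, p = 0.182, d = 0.208.
Sp2–Sp3: 6/22 differ, p = 0.273, d = 0.339.
The smallest distance is between Sp1 and Sp3.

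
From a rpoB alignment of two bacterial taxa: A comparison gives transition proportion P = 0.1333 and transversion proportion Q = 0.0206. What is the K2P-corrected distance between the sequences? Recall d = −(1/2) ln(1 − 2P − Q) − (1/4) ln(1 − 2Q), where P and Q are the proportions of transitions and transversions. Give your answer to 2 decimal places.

Under the Kimura two-parameter model, d = −½ ln(1 − 2P − Q) − ¼ ln(1 − 2Q).
1 − 2P − Q = 0.7128, giving −½ ln(0.7128) = 0.169277.
1 − 2Q = 0.9588, giving −¼ ln(0.9588) = 0.010518.
d = 0.169277 + 0.010518 = 0.179795.

0.18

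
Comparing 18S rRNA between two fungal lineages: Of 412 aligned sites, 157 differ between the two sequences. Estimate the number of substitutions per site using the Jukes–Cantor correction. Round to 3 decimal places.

0.532

p = 157/412 ≈ 0.381068.
d = −(3/4) ln(1 − 4p/3) = −0.75 ln(1 − 0.508091) = −0.75 ln(0.491909)
  = −0.75 × (-0.709462) = 0.532097 substitutions/site.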